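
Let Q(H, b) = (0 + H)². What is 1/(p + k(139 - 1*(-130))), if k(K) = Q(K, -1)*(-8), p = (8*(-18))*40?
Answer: -1/584648 ≈ -1.7104e-6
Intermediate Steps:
p = -5760 (p = -144*40 = -5760)
Q(H, b) = H²
k(K) = -8*K² (k(K) = K²*(-8) = -8*K²)
1/(p + k(139 - 1*(-130))) = 1/(-5760 - 8*(139 - 1*(-130))²) = 1/(-5760 - 8*(139 + 130)²) = 1/(-5760 - 8*269²) = 1/(-5760 - 8*72361) = 1/(-5760 - 578888) = 1/(-584648) = -1/584648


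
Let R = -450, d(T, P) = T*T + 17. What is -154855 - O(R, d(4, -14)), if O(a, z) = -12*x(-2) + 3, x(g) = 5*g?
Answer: -154978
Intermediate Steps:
d(T, P) = 17 + T² (d(T, P) = T² + 17 = 17 + T²)
O(a, z) = 123 (O(a, z) = -60*(-2) + 3 = -12*(-10) + 3 = 120 + 3 = 123)
-154855 - O(R, d(4, -14)) = -154855 - 1*123 = -154855 - 123 = -154978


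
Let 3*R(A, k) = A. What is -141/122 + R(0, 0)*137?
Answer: -141/122 ≈ -1.1557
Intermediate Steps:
R(A, k) = A/3
-141/122 + R(0, 0)*137 = -141/122 + ((1/3)*0)*137 = -141*1/122 + 0*137 = -141/122 + 0 = -141/122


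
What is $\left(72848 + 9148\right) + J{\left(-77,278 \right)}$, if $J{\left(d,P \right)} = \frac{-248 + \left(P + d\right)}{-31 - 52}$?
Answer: $\frac{6805715}{83} \approx 81997.0$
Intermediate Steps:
$J{\left(d,P \right)} = \frac{248}{83} - \frac{P}{83} - \frac{d}{83}$ ($J{\left(d,P \right)} = \frac{-248 + P + d}{-83} = \left(-248 + P + d\right) \left(- \frac{1}{83}\right) = \frac{248}{83} - \frac{P}{83} - \frac{d}{83}$)
$\left(72848 + 9148\right) + J{\left(-77,278 \right)} = \left(72848 + 9148\right) - - \frac{47}{83} = 81996 + \left(\frac{248}{83} - \frac{278}{83} + \frac{77}{83}\right) = 81996 + \frac{47}{83} = \frac{6805715}{83}$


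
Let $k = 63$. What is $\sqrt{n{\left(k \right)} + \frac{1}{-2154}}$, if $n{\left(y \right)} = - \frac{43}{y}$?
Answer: $\frac{i \sqrt{155278270}}{15078} \approx 0.82644 i$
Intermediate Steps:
$\sqrt{n{\left(k \right)} + \frac{1}{-2154}} = \sqrt{- \frac{43}{63} + \frac{1}{-2154}} = \sqrt{\left(-43\right) \frac{1}{63} - \frac{1}{2154}} = \sqrt{- \frac{43}{63} - \frac{1}{2154}} = \sqrt{- \frac{30895}{45234}} = \frac{i \sqrt{155278270}}{15078}$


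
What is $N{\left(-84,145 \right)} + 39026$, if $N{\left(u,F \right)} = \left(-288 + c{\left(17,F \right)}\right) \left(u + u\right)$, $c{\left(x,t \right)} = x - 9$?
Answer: $86066$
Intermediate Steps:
$c{\left(x,t \right)} = -9 + x$ ($c{\left(x,t \right)} = x - 9 = -9 + x$)
$N{\left(u,F \right)} = - 560 u$ ($N{\left(u,F \right)} = \left(-288 + \left(-9 + 17\right)\right) \left(u + u\right) = \left(-288 + 8\right) 2 u = - 280 \cdot 2 u = - 560 u$)
$N{\left(-84,145 \right)} + 39026 = \left(-560\right) \left(-84\right) + 39026 = 47040 + 39026 = 86066$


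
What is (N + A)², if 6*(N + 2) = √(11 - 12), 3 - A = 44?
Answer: (258 - I)²/36 ≈ 1849.0 - 14.333*I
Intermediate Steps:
A = -41 (A = 3 - 1*44 = 3 - 44 = -41)
N = -2 + I/6 (N = -2 + √(11 - 12)/6 = -2 + √(-1)/6 = -2 + I/6 ≈ -2.0 + 0.16667*I)
(N + A)² = ((-2 + I/6) - 41)² = (-43 + I/6)²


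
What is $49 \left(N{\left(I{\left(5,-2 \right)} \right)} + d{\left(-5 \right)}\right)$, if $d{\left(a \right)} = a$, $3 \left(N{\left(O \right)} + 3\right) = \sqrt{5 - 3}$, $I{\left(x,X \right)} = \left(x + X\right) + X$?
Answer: $-392 + \frac{49 \sqrt{2}}{3} \approx -368.9$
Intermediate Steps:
$I{\left(x,X \right)} = x + 2 X$ ($I{\left(x,X \right)} = \left(X + x\right) + X = x + 2 X$)
$N{\left(O \right)} = -3 + \frac{\sqrt{2}}{3}$ ($N{\left(O \right)} = -3 + \frac{\sqrt{5 - 3}}{3} = -3 + \frac{\sqrt{2}}{3}$)
$49 \left(N{\left(I{\left(5,-2 \right)} \right)} + d{\left(-5 \right)}\right) = 49 \left(\left(-3 + \frac{\sqrt{2}}{3}\right) - 5\right) = 49 \left(-8 + \frac{\sqrt{2}}{3}\right) = -392 + \frac{49 \sqrt{2}}{3}$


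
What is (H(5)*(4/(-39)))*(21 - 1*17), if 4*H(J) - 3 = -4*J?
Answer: 68/39 ≈ 1.7436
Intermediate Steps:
H(J) = ¾ - J (H(J) = ¾ + (-4*J)/4 = ¾ - J)
(H(5)*(4/(-39)))*(21 - 1*17) = ((¾ - 1*5)*(4/(-39)))*(21 - 1*17) = ((¾ - 5)*(4*(-1/39)))*(21 - 17) = -17/4*(-4/39)*4 = (17/39)*4 = 68/39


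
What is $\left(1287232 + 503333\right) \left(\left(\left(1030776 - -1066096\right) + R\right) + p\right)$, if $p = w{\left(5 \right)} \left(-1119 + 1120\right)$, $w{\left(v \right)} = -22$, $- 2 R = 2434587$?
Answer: $\frac{3149806168845}{2} \approx 1.5749 \cdot 10^{12}$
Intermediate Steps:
$R = - \frac{2434587}{2}$ ($R = \left(- \frac{1}{2}\right) 2434587 = - \frac{2434587}{2} \approx -1.2173 \cdot 10^{6}$)
$p = -22$ ($p = - 22 \left(-1119 + 1120\right) = \left(-22\right) 1 = -22$)
$\left(1287232 + 503333\right) \left(\left(\left(1030776 - -1066096\right) + R\right) + p\right) = \left(1287232 + 503333\right) \left(\left(\left(1030776 - -1066096\right) - \frac{2434587}{2}\right) - 22\right) = 1790565 \left(\left(\left(1030776 + 1066096\right) - \frac{2434587}{2}\right) - 22\right) = 1790565 \left(\left(2096872 - \frac{2434587}{2}\right) - 22\right) = 1790565 \left(\frac{1759157}{2} - 22\right) = 1790565 \cdot \frac{1759113}{2} = \frac{3149806168845}{2}$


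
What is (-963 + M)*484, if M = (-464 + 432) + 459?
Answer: -259424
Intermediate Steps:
M = 427 (M = -32 + 459 = 427)
(-963 + M)*484 = (-963 + 427)*484 = -536*484 = -259424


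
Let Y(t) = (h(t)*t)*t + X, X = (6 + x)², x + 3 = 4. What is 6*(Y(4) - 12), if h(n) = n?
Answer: 606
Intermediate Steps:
x = 1 (x = -3 + 4 = 1)
X = 49 (X = (6 + 1)² = 7² = 49)
Y(t) = 49 + t³ (Y(t) = (t*t)*t + 49 = t²*t + 49 = t³ + 49 = 49 + t³)
6*(Y(4) - 12) = 6*((49 + 4³) - 12) = 6*((49 + 64) - 12) = 6*(113 - 12) = 6*101 = 606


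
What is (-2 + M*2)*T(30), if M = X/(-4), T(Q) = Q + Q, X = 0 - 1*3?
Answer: -30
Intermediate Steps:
X = -3 (X = 0 - 3 = -3)
T(Q) = 2*Q
M = 3/4 (M = -3/(-4) = -3*(-1/4) = 3/4 ≈ 0.75000)
(-2 + M*2)*T(30) = (-2 + (3/4)*2)*(2*30) = (-2 + 3/2)*60 = -1/2*60 = -30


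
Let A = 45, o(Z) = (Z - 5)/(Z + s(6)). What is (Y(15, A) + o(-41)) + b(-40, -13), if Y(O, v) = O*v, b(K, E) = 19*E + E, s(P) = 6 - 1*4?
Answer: 16231/39 ≈ 416.18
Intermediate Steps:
s(P) = 2 (s(P) = 6 - 4 = 2)
o(Z) = (-5 + Z)/(2 + Z) (o(Z) = (Z - 5)/(Z + 2) = (-5 + Z)/(2 + Z))
b(K, E) = 20*E
(Y(15, A) + o(-41)) + b(-40, -13) = (15*45 + (-5 - 41)/(2 - 41)) + 20*(-13) = (675 - 46/(-39)) - 260 = (675 - 1/39*(-46)) - 260 = (675 + 46/39) - 260 = 26371/39 - 260 = 16231/39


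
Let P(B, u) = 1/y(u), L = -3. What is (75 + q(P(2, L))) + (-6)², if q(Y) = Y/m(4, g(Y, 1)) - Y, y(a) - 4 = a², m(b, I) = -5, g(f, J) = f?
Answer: 7209/65 ≈ 110.91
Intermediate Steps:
y(a) = 4 + a²
P(B, u) = 1/(4 + u²)
q(Y) = -6*Y/5 (q(Y) = Y/(-5) - Y = Y*(-⅕) - Y = -Y/5 - Y = -6*Y/5)
(75 + q(P(2, L))) + (-6)² = (75 - 6/(5*(4 + (-3)²))) + (-6)² = (75 - 6/(5*(4 + 9))) + 36 = (75 - 6/5/13) + 36 = (75 - 6/5*1/13) + 36 = (75 - 6/65) + 36 = 4869/65 + 36 = 7209/65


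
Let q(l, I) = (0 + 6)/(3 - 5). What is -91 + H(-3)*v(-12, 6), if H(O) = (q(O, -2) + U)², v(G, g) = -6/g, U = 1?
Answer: -95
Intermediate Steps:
q(l, I) = -3 (q(l, I) = 6/(-2) = 6*(-½) = -3)
H(O) = 4 (H(O) = (-3 + 1)² = (-2)² = 4)
-91 + H(-3)*v(-12, 6) = -91 + 4*(-6/6) = -91 + 4*(-6*⅙) = -91 + 4*(-1) = -91 - 4 = -95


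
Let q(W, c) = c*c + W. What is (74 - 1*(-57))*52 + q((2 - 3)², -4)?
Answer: 6829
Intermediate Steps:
q(W, c) = W + c² (q(W, c) = c² + W = W + c²)
(74 - 1*(-57))*52 + q((2 - 3)², -4) = (74 - 1*(-57))*52 + ((2 - 3)² + (-4)²) = (74 + 57)*52 + ((-1)² + 16) = 131*52 + (1 + 16) = 6812 + 17 = 6829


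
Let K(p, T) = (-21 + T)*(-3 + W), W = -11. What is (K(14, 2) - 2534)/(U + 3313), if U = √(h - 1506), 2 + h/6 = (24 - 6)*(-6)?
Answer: -1073412/1568305 + 6156*I*√6/1568305 ≈ -0.68444 + 0.0096149*I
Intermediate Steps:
h = -660 (h = -12 + 6*((24 - 6)*(-6)) = -12 + 6*(18*(-6)) = -12 + 6*(-108) = -12 - 648 = -660)
U = 19*I*√6 (U = √(-660 - 1506) = √(-2166) = 19*I*√6 ≈ 46.54*I)
K(p, T) = 294 - 14*T (K(p, T) = (-21 + T)*(-3 - 11) = (-21 + T)*(-14) = 294 - 14*T)
(K(14, 2) - 2534)/(U + 3313) = ((294 - 14*2) - 2534)/(19*I*√6 + 3313) = ((294 - 28) - 2534)/(3313 + 19*I*√6) = (266 - 2534)/(3313 + 19*I*√6) = -2268/(3313 + 19*I*√6)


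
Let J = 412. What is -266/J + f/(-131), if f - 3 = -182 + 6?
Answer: 18215/26986 ≈ 0.67498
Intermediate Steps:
f = -173 (f = 3 + (-182 + 6) = 3 - 176 = -173)
-266/J + f/(-131) = -266/412 - 173/(-131) = -266*1/412 - 173*(-1/131) = -133/206 + 173/131 = 18215/26986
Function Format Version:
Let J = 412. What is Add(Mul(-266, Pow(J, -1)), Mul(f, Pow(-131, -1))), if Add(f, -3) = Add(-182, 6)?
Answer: Rational(18215, 26986) ≈ 0.67498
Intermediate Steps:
f = -173 (f = Add(3, Add(-182, 6)) = Add(3, -176) = -173)
Add(Mul(-266, Pow(J, -1)), Mul(f, Pow(-131, -1))) = Add(Mul(-266, Pow(412, -1)), Mul(-173, Pow(-131, -1))) = Add(Mul(-266, Rational(1, 412)), Mul(-173, Rational(-1, 131))) = Add(Rational(-133, 206), Rational(173, 131)) = Rational(18215, 26986)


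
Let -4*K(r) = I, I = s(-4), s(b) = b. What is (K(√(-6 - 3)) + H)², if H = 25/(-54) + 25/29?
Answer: 4800481/2452356 ≈ 1.9575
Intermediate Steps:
H = 625/1566 (H = 25*(-1/54) + 25*(1/29) = -25/54 + 25/29 = 625/1566 ≈ 0.39911)
I = -4
K(r) = 1 (K(r) = -¼*(-4) = 1)
(K(√(-6 - 3)) + H)² = (1 + 625/1566)² = (2191/1566)² = 4800481/2452356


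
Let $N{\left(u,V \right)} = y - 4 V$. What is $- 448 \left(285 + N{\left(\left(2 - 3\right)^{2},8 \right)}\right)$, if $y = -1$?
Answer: $-112896$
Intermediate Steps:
$N{\left(u,V \right)} = -1 - 4 V$
$- 448 \left(285 + N{\left(\left(2 - 3\right)^{2},8 \right)}\right) = - 448 \left(285 - 33\right) = \left(-448\right) 252 = -112896$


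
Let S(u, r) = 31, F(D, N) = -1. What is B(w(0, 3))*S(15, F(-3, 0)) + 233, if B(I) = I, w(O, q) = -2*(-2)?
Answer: 357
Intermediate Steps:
w(O, q) = 4
B(w(0, 3))*S(15, F(-3, 0)) + 233 = 4*31 + 233 = 124 + 233 = 357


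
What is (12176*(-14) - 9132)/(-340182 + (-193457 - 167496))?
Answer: 179596/701135 ≈ 0.25615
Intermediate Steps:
(12176*(-14) - 9132)/(-340182 + (-193457 - 167496)) = (-170464 - 9132)/(-340182 - 360953) = -179596/(-701135) = -179596*(-1/701135) = 179596/701135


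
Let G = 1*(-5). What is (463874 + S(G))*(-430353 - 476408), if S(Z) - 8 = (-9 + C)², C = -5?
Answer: -420807831358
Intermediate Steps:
G = -5
S(Z) = 204 (S(Z) = 8 + (-9 - 5)² = 8 + (-14)² = 8 + 196 = 204)
(463874 + S(G))*(-430353 - 476408) = (463874 + 204)*(-430353 - 476408) = 464078*(-906761) = -420807831358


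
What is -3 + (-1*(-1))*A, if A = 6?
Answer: 3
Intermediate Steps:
-3 + (-1*(-1))*A = -3 - 1*(-1)*6 = -3 + 1*6 = -3 + 6 = 3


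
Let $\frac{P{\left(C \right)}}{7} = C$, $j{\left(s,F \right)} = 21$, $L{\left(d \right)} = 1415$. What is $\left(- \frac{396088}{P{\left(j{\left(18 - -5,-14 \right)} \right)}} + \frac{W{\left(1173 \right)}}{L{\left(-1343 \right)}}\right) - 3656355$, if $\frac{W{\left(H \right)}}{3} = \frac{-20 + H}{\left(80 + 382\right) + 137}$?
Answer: $- \frac{65128464383176}{17799285} \approx -3.659 \cdot 10^{6}$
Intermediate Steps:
$W{\left(H \right)} = - \frac{60}{599} + \frac{3 H}{599}$ ($W{\left(H \right)} = 3 \frac{-20 + H}{\left(80 + 382\right) + 137} = 3 \frac{-20 + H}{462 + 137} = 3 \frac{-20 + H}{599} = 3 \left(-20 + H\right) \frac{1}{599} = 3 \left(- \frac{20}{599} + \frac{H}{599}\right) = - \frac{60}{599} + \frac{3 H}{599}$)
$P{\left(C \right)} = 7 C$
$\left(- \frac{396088}{P{\left(j{\left(18 - -5,-14 \right)} \right)}} + \frac{W{\left(1173 \right)}}{L{\left(-1343 \right)}}\right) - 3656355 = \left(- \frac{396088}{7 \cdot 21} + \frac{- \frac{60}{599} + \frac{3}{599} \cdot 1173}{1415}\right) - 3656355 = \left(- \frac{396088}{147} + \left(- \frac{60}{599} + \frac{3519}{599}\right) \frac{1}{1415}\right) - 3656355 = \left(\left(-396088\right) \frac{1}{147} + \frac{3459}{599} \cdot \frac{1}{1415}\right) - 3656355 = \left(- \frac{56584}{21} + \frac{3459}{847585}\right) - 3656355 = - \frac{47959677001}{17799285} - 3656355 = - \frac{65128464383176}{17799285}$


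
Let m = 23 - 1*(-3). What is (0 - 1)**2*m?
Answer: 26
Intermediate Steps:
m = 26 (m = 23 + 3 = 26)
(0 - 1)**2*m = (0 - 1)**2*26 = (-1)**2*26 = 1*26 = 26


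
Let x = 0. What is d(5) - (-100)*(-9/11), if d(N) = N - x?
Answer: -845/11 ≈ -76.818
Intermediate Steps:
d(N) = N (d(N) = N - 1*0 = N + 0 = N)
d(5) - (-100)*(-9/11) = 5 - (-100)*(-9/11) = 5 - (-100)*(-9*1/11) = 5 - (-100)*(-9)/11 = 5 - 25*36/11 = 5 - 900/11 = -845/11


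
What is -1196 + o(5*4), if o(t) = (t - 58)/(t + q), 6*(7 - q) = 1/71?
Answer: -13771384/11501 ≈ -1197.4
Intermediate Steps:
q = 2981/426 (q = 7 - 1/(6*71) = 7 - ⅙*1/71 = 7 - 1/426 = 2981/426 ≈ 6.9977)
o(t) = (-58 + t)/(2981/426 + t) (o(t) = (t - 58)/(t + 2981/426) = (-58 + t)/(2981/426 + t))
-1196 + o(5*4) = -1196 + 426*(-58 + 5*4)/(2981 + 426*(5*4)) = -1196 + 426*(-58 + 20)/(2981 + 426*20) = -1196 + 426*(-38)/(2981 + 8520) = -1196 + 426*(-38)/11501 = -1196 + 426*(1/11501)*(-38) = -1196 - 16188/11501 = -13771384/11501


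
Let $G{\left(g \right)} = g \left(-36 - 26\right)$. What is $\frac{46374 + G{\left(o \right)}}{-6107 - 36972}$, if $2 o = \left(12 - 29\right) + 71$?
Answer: $- \frac{44700}{43079} \approx -1.0376$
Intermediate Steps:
$o = 27$ ($o = \frac{\left(12 - 29\right) + 71}{2} = \frac{-17 + 71}{2} = \frac{1}{2} \cdot 54 = 27$)
$G{\left(g \right)} = - 62 g$ ($G{\left(g \right)} = g \left(-36 - 26\right) = g \left(-62\right) = - 62 g$)
$\frac{46374 + G{\left(o \right)}}{-6107 - 36972} = \frac{46374 - 1674}{-6107 - 36972} = \frac{46374 - 1674}{-43079} = 44700 \left(- \frac{1}{43079}\right) = - \frac{44700}{43079}$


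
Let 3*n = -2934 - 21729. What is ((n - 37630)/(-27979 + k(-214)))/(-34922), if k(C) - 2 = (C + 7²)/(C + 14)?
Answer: -917020/19539679667 ≈ -4.6931e-5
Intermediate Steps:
n = -8221 (n = (-2934 - 21729)/3 = (⅓)*(-24663) = -8221)
k(C) = 2 + (49 + C)/(14 + C) (k(C) = 2 + (C + 7²)/(C + 14) = 2 + (C + 49)/(14 + C) = 2 + (49 + C)/(14 + C))
((n - 37630)/(-27979 + k(-214)))/(-34922) = ((-8221 - 37630)/(-27979 + (77 + 3*(-214))/(14 - 214)))/(-34922) = -45851/(-27979 + (77 - 642)/(-200))*(-1/34922) = -45851/(-27979 - 1/200*(-565))*(-1/34922) = -45851/(-27979 + 113/40)*(-1/34922) = -45851/(-1119047/40)*(-1/34922) = -45851*(-40/1119047)*(-1/34922) = (1834040/1119047)*(-1/34922) = -917020/19539679667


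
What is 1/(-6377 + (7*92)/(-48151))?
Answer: -48151/307059571 ≈ -0.00015681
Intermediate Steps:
1/(-6377 + (7*92)/(-48151)) = 1/(-6377 + 644*(-1/48151)) = 1/(-6377 - 644/48151) = 1/(-307059571/48151) = -48151/307059571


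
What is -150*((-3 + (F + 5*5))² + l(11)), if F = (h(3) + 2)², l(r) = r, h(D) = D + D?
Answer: -1111050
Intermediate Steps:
h(D) = 2*D
F = 64 (F = (2*3 + 2)² = (6 + 2)² = 8² = 64)
-150*((-3 + (F + 5*5))² + l(11)) = -150*((-3 + (64 + 5*5))² + 11) = -150*((-3 + (64 + 25))² + 11) = -150*((-3 + 89)² + 11) = -150*(86² + 11) = -150*(7396 + 11) = -150*7407 = -1111050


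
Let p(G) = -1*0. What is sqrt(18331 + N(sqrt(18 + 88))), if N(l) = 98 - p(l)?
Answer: sqrt(18429) ≈ 135.75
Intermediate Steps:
p(G) = 0
N(l) = 98 (N(l) = 98 - 1*0 = 98 + 0 = 98)
sqrt(18331 + N(sqrt(18 + 88))) = sqrt(18331 + 98) = sqrt(18429)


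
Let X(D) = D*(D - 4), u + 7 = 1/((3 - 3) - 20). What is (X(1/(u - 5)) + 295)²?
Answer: 294245135280625/3373402561 ≈ 87225.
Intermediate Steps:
u = -141/20 (u = -7 + 1/((3 - 3) - 20) = -7 + 1/(0 - 20) = -7 + 1/(-20) = -7 - 1/20 = -141/20 ≈ -7.0500)
X(D) = D*(-4 + D)
(X(1/(u - 5)) + 295)² = ((-4 + 1/(-141/20 - 5))/(-141/20 - 5) + 295)² = ((-4 + 1/(-241/20))/(-241/20) + 295)² = (-20*(-4 - 20/241)/241 + 295)² = (-20/241*(-984/241) + 295)² = (19680/58081 + 295)² = (17153575/58081)² = 294245135280625/3373402561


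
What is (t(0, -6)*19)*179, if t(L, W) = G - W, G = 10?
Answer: 54416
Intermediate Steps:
t(L, W) = 10 - W
(t(0, -6)*19)*179 = ((10 - 1*(-6))*19)*179 = ((10 + 6)*19)*179 = (16*19)*179 = 304*179 = 54416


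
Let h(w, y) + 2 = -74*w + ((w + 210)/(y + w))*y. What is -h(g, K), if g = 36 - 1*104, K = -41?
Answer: -554092/109 ≈ -5083.4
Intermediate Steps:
g = -68 (g = 36 - 104 = -68)
h(w, y) = -2 - 74*w + y*(210 + w)/(w + y) (h(w, y) = -2 + (-74*w + ((w + 210)/(y + w))*y) = -2 + (-74*w + ((210 + w)/(w + y))*y) = -2 + (-74*w + y*(210 + w)/(w + y)) = -2 - 74*w + y*(210 + w)/(w + y))
-h(g, K) = -(-74*(-68)**2 - 2*(-68) + 208*(-41) - 73*(-68)*(-41))/(-68 - 41) = -(-74*4624 + 136 - 8528 - 203524)/(-109) = -(-1)*(-342176 + 136 - 8528 - 203524)/109 = -(-1)*(-554092)/109 = -1*554092/109 = -554092/109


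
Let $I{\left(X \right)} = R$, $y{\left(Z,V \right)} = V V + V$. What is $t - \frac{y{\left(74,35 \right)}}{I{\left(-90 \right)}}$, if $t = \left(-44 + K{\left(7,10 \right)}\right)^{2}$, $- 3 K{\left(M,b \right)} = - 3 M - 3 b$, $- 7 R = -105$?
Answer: $645$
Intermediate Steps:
$R = 15$ ($R = \left(- \frac{1}{7}\right) \left(-105\right) = 15$)
$K{\left(M,b \right)} = M + b$ ($K{\left(M,b \right)} = - \frac{- 3 M - 3 b}{3} = M + b$)
$y{\left(Z,V \right)} = V + V^{2}$ ($y{\left(Z,V \right)} = V^{2} + V = V + V^{2}$)
$I{\left(X \right)} = 15$
$t = 729$ ($t = \left(-44 + \left(7 + 10\right)\right)^{2} = \left(-44 + 17\right)^{2} = \left(-27\right)^{2} = 729$)
$t - \frac{y{\left(74,35 \right)}}{I{\left(-90 \right)}} = 729 - \frac{35 \left(1 + 35\right)}{15} = 729 - 35 \cdot 36 \cdot \frac{1}{15} = 729 - 1260 \cdot \frac{1}{15} = 729 - 84 = 645$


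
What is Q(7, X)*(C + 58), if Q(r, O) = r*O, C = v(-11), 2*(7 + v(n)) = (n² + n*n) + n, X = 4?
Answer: 4662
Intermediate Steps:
v(n) = -7 + n² + n/2 (v(n) = -7 + ((n² + n*n) + n)/2 = -7 + ((n² + n²) + n)/2 = -7 + (2*n² + n)/2 = -7 + (n + 2*n²)/2 = -7 + (n² + n/2) = -7 + n² + n/2)
C = 217/2 (C = -7 + (-11)² + (½)*(-11) = -7 + 121 - 11/2 = 217/2 ≈ 108.50)
Q(r, O) = O*r
Q(7, X)*(C + 58) = (4*7)*(217/2 + 58) = 28*(333/2) = 4662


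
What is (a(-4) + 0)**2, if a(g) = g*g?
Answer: 256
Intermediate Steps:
a(g) = g**2
(a(-4) + 0)**2 = ((-4)**2 + 0)**2 = (16 + 0)**2 = 16**2 = 256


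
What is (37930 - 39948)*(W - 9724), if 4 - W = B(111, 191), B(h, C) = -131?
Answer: 19350602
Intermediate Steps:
W = 135 (W = 4 - 1*(-131) = 4 + 131 = 135)
(37930 - 39948)*(W - 9724) = (37930 - 39948)*(135 - 9724) = -2018*(-9589) = 19350602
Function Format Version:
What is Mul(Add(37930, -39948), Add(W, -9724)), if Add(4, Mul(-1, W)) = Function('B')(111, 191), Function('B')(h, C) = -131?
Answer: 19350602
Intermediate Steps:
W = 135 (W = Add(4, Mul(-1, -131)) = Add(4, 131) = 135)
Mul(Add(37930, -39948), Add(W, -9724)) = Mul(Add(37930, -39948), Add(135, -9724)) = Mul(-2018, -9589) = 19350602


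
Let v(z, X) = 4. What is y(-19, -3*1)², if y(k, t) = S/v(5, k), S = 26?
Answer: 169/4 ≈ 42.250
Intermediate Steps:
y(k, t) = 13/2 (y(k, t) = 26/4 = 26*(¼) = 13/2)
y(-19, -3*1)² = (13/2)² = 169/4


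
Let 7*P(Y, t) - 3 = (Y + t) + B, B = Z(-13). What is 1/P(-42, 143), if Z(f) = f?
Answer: 1/13 ≈ 0.076923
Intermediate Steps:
B = -13
P(Y, t) = -10/7 + Y/7 + t/7 (P(Y, t) = 3/7 + ((Y + t) - 13)/7 = 3/7 + (-13 + Y + t)/7 = 3/7 + (-13/7 + Y/7 + t/7) = -10/7 + Y/7 + t/7)
1/P(-42, 143) = 1/(-10/7 + (⅐)*(-42) + (⅐)*143) = 1/(-10/7 - 6 + 143/7) = 1/13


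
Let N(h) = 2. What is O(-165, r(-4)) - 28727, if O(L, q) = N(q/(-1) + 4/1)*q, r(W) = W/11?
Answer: -316005/11 ≈ -28728.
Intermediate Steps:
r(W) = W/11 (r(W) = W*(1/11) = W/11)
O(L, q) = 2*q
O(-165, r(-4)) - 28727 = 2*((1/11)*(-4)) - 28727 = 2*(-4/11) - 28727 = -8/11 - 28727 = -316005/11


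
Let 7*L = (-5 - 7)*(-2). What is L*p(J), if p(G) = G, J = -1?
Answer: -24/7 ≈ -3.4286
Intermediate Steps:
L = 24/7 (L = ((-5 - 7)*(-2))/7 = (-12*(-2))/7 = (1/7)*24 = 24/7 ≈ 3.4286)
L*p(J) = (24/7)*(-1) = -24/7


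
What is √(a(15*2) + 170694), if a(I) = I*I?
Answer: 3*√19066 ≈ 414.24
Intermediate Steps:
a(I) = I²
√(a(15*2) + 170694) = √((15*2)² + 170694) = √(30² + 170694) = √(900 + 170694) = √171594 = 3*√19066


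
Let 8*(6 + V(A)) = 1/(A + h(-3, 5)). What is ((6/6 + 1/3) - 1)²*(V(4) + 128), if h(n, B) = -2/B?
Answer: 17573/1296 ≈ 13.559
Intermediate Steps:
V(A) = -6 + 1/(8*(-⅖ + A)) (V(A) = -6 + 1/(8*(A - 2/5)) = -6 + 1/(8*(A - 2*⅕)) = -6 + 1/(8*(A - ⅖)) = -6 + 1/(8*(-⅖ + A)))
((6/6 + 1/3) - 1)²*(V(4) + 128) = ((6/6 + 1/3) - 1)²*((101 - 240*4)/(8*(-2 + 5*4)) + 128) = ((6*(⅙) + 1*(⅓)) - 1)²*((101 - 960)/(8*(-2 + 20)) + 128) = ((1 + ⅓) - 1)²*((⅛)*(-859)/18 + 128) = (4/3 - 1)²*((⅛)*(1/18)*(-859) + 128) = (⅓)²*(-859/144 + 128) = (⅑)*(17573/144) = 17573/1296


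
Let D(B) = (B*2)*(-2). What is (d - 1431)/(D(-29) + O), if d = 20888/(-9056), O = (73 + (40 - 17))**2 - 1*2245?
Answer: -1622503/8022484 ≈ -0.20224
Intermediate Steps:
O = 6971 (O = (73 + 23)**2 - 2245 = 96**2 - 2245 = 9216 - 2245 = 6971)
D(B) = -4*B (D(B) = (2*B)*(-2) = -4*B)
d = -2611/1132 (d = 20888*(-1/9056) = -2611/1132 ≈ -2.3065)
(d - 1431)/(D(-29) + O) = (-2611/1132 - 1431)/(-4*(-29) + 6971) = -1622503/(1132*(116 + 6971)) = -1622503/1132/7087 = -1622503/1132*1/7087 = -1622503/8022484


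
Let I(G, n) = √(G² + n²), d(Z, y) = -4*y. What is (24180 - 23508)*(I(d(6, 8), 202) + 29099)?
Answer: 19554528 + 1344*√10457 ≈ 1.9692e+7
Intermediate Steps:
(24180 - 23508)*(I(d(6, 8), 202) + 29099) = (24180 - 23508)*(√((-4*8)² + 202²) + 29099) = 672*(√((-32)² + 40804) + 29099) = 672*(√(1024 + 40804) + 29099) = 672*(√41828 + 29099) = 672*(2*√10457 + 29099) = 672*(29099 + 2*√10457) = 19554528 + 1344*√10457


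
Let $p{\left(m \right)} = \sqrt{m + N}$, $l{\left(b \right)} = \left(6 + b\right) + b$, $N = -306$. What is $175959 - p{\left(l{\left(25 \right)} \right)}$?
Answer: $175959 - 5 i \sqrt{10} \approx 1.7596 \cdot 10^{5} - 15.811 i$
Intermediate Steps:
$l{\left(b \right)} = 6 + 2 b$
$p{\left(m \right)} = \sqrt{-306 + m}$ ($p{\left(m \right)} = \sqrt{m - 306} = \sqrt{-306 + m}$)
$175959 - p{\left(l{\left(25 \right)} \right)} = 175959 - \sqrt{-306 + \left(6 + 2 \cdot 25\right)} = 175959 - \sqrt{-306 + \left(6 + 50\right)} = 175959 - \sqrt{-306 + 56} = 175959 - \sqrt{-250} = 175959 - 5 i \sqrt{10}$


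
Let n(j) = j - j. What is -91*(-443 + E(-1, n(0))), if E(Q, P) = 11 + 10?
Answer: 38402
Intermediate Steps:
n(j) = 0
E(Q, P) = 21
-91*(-443 + E(-1, n(0))) = -91*(-443 + 21) = -91*(-422) = 38402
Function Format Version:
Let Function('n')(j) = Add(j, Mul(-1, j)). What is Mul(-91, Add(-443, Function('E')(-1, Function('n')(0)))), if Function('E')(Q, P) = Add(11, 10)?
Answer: 38402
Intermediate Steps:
Function('n')(j) = 0
Function('E')(Q, P) = 21
Mul(-91, Add(-443, Function('E')(-1, Function('n')(0)))) = Mul(-91, Add(-443, 21)) = Mul(-91, -422) = 38402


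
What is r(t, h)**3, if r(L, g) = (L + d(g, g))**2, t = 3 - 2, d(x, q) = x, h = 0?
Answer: 1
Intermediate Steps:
t = 1
r(L, g) = (L + g)**2
r(t, h)**3 = ((1 + 0)**2)**3 = (1**2)**3 = 1**3 = 1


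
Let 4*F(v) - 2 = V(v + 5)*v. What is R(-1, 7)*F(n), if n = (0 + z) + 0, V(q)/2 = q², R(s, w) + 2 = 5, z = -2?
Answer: -51/2 ≈ -25.500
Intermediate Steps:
R(s, w) = 3 (R(s, w) = -2 + 5 = 3)
V(q) = 2*q²
n = -2 (n = (0 - 2) + 0 = -2 + 0 = -2)
F(v) = ½ + v*(5 + v)²/2 (F(v) = ½ + ((2*(v + 5)²)*v)/4 = ½ + ((2*(5 + v)²)*v)/4 = ½ + (2*v*(5 + v)²)/4 = ½ + v*(5 + v)²/2)
R(-1, 7)*F(n) = 3*(½ + (½)*(-2)*(5 - 2)²) = 3*(½ + (½)*(-2)*3²) = 3*(½ + (½)*(-2)*9) = 3*(½ - 9) = 3*(-17/2) = -51/2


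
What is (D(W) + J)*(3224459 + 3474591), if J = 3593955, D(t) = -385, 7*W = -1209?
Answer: 24073505108500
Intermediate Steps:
W = -1209/7 (W = (⅐)*(-1209) = -1209/7 ≈ -172.71)
(D(W) + J)*(3224459 + 3474591) = (-385 + 3593955)*(3224459 + 3474591) = 3593570*6699050 = 24073505108500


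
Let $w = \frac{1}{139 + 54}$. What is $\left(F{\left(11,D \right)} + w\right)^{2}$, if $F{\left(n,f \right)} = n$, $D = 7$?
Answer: $\frac{4511376}{37249} \approx 121.11$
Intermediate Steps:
$w = \frac{1}{193} \approx 0.0051813$
$\left(F{\left(11,D \right)} + w\right)^{2} = \left(11 + \frac{1}{193}\right)^{2} = \left(\frac{2124}{193}\right)^{2} = \frac{4511376}{37249}$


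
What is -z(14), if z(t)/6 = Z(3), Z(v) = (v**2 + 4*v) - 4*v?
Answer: -54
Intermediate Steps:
Z(v) = v**2
z(t) = 54 (z(t) = 6*3**2 = 6*9 = 54)
-z(14) = -1*54 = -54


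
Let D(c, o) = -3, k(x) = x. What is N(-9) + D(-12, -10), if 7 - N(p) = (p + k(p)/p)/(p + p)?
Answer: 32/9 ≈ 3.5556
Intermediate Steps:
N(p) = 7 - (1 + p)/(2*p) (N(p) = 7 - (p + p/p)/(p + p) = 7 - (p + 1)/(2*p) = 7 - (1 + p)*1/(2*p) = 7 - (1 + p)/(2*p))
N(-9) + D(-12, -10) = (½)*(-1 + 13*(-9))/(-9) - 3 = (½)*(-⅑)*(-1 - 117) - 3 = (½)*(-⅑)*(-118) - 3 = 59/9 - 3 = 32/9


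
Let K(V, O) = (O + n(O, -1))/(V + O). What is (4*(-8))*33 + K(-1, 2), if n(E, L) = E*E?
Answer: -1050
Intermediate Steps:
n(E, L) = E²
K(V, O) = (O + O²)/(O + V) (K(V, O) = (O + O²)/(V + O) = (O + O²)/(O + V))
(4*(-8))*33 + K(-1, 2) = (4*(-8))*33 + 2*(1 + 2)/(2 - 1) = -32*33 + 2*3/1 = -1056 + 2*1*3 = -1056 + 6 = -1050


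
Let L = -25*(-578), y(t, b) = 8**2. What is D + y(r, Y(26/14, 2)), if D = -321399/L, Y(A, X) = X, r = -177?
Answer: 603401/14450 ≈ 41.758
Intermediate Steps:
y(t, b) = 64
L = 14450
D = -321399/14450 ≈ -22.242
D + y(r, Y(26/14, 2)) = -321399/14450 + 64 = 603401/14450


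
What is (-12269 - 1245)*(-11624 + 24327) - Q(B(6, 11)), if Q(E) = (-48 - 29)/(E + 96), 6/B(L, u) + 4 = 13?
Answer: -49783818949/290 ≈ -1.7167e+8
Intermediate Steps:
B(L, u) = ⅔ (B(L, u) = 6/(-4 + 13) = 6/9 = 6*(⅑) = ⅔)
Q(E) = -77/(96 + E)
(-12269 - 1245)*(-11624 + 24327) - Q(B(6, 11)) = (-12269 - 1245)*(-11624 + 24327) - (-77)/(96 + ⅔) = -13514*12703 - (-77)/290/3 = -171668342 - (-77)*3/290 = -171668342 - 1*(-231/290) = -171668342 + 231/290 = -49783818949/290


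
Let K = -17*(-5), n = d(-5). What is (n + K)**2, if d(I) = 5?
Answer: 8100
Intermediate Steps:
n = 5
K = 85
(n + K)**2 = (5 + 85)**2 = 90**2 = 8100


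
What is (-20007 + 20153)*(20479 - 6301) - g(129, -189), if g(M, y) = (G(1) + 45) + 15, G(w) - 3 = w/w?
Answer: 2069924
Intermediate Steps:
G(w) = 4 (G(w) = 3 + w/w = 3 + 1 = 4)
g(M, y) = 64 (g(M, y) = (4 + 45) + 15 = 49 + 15 = 64)
(-20007 + 20153)*(20479 - 6301) - g(129, -189) = (-20007 + 20153)*(20479 - 6301) - 1*64 = 146*14178 - 64 = 2069988 - 64 = 2069924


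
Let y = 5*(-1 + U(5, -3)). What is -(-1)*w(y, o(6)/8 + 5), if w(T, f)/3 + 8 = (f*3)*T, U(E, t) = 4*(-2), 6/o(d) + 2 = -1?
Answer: -7791/4 ≈ -1947.8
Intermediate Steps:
o(d) = -2 (o(d) = 6/(-2 - 1) = 6/(-3) = 6*(-1/3) = -2)
U(E, t) = -8
y = -45 (y = 5*(-1 - 8) = 5*(-9) = -45)
w(T, f) = -24 + 9*T*f (w(T, f) = -24 + 3*((f*3)*T) = -24 + 3*((3*f)*T) = -24 + 3*(3*T*f) = -24 + 9*T*f)
-(-1)*w(y, o(6)/8 + 5) = -(-1)*(-24 + 9*(-45)*(-2/8 + 5)) = -(-1)*(-24 + 9*(-45)*(-2*1/8 + 5)) = -(-1)*(-24 + 9*(-45)*(-1/4 + 5)) = -(-1)*(-24 + 9*(-45)*(19/4)) = -(-1)*(-24 - 7695/4) = -(-1)*(-7791)/4 = -1*7791/4 = -7791/4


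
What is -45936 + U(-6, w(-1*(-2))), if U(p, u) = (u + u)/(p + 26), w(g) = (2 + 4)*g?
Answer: -229674/5 ≈ -45935.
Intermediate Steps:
w(g) = 6*g
U(p, u) = 2*u/(26 + p) (U(p, u) = (2*u)/(26 + p) = 2*u/(26 + p))
-45936 + U(-6, w(-1*(-2))) = -45936 + 2*(6*(-1*(-2)))/(26 - 6) = -45936 + 2*(6*2)/20 = -45936 + 2*12*(1/20) = -45936 + 6/5 = -229674/5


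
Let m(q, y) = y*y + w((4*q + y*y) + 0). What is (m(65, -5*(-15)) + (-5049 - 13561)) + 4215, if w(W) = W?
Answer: -2885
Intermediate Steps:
m(q, y) = 2*y**2 + 4*q (m(q, y) = y*y + ((4*q + y*y) + 0) = y**2 + ((4*q + y**2) + 0) = y**2 + ((y**2 + 4*q) + 0) = y**2 + (y**2 + 4*q) = 2*y**2 + 4*q)
(m(65, -5*(-15)) + (-5049 - 13561)) + 4215 = ((2*(-5*(-15))**2 + 4*65) + (-5049 - 13561)) + 4215 = ((2*75**2 + 260) - 18610) + 4215 = ((2*5625 + 260) - 18610) + 4215 = ((11250 + 260) - 18610) + 4215 = (11510 - 18610) + 4215 = -7100 + 4215 = -2885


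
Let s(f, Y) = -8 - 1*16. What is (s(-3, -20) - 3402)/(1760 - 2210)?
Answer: 571/75 ≈ 7.6133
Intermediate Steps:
s(f, Y) = -24 (s(f, Y) = -8 - 16 = -24)
(s(-3, -20) - 3402)/(1760 - 2210) = (-24 - 3402)/(1760 - 2210) = -3426/(-450) = -3426*(-1/450) = 571/75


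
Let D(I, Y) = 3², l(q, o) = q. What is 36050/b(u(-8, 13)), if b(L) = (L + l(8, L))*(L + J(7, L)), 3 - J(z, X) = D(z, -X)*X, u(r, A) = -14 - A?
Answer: -36050/4161 ≈ -8.6638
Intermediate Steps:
D(I, Y) = 9
J(z, X) = 3 - 9*X
b(L) = (3 - 8*L)*(8 + L) (b(L) = (L + 8)*(L + (3 - 9*L)) = (8 + L)*(3 - 8*L) = (3 - 8*L)*(8 + L))
36050/b(u(-8, 13)) = 36050/(24 - 61*(-14 - 1*13) - 8*(-14 - 1*13)²) = 36050/(24 - 61*(-14 - 13) - 8*(-14 - 13)²) = 36050/(24 - 61*(-27) - 8*(-27)²) = 36050/(24 + 1647 - 8*729) = 36050/(24 + 1647 - 5832) = 36050/(-4161) = 36050*(-1/4161) = -36050/4161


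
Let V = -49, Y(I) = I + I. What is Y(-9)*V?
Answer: 882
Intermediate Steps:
Y(I) = 2*I
Y(-9)*V = (2*(-9))*(-49) = -18*(-49) = 882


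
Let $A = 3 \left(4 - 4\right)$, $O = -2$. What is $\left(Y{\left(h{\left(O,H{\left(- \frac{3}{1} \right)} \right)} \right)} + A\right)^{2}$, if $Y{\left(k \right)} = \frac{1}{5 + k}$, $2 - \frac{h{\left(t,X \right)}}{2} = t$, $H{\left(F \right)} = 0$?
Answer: $\frac{1}{169} \approx 0.0059172$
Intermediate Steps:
$h{\left(t,X \right)} = 4 - 2 t$
$A = 0$ ($A = 3 \cdot 0 = 0$)
$\left(Y{\left(h{\left(O,H{\left(- \frac{3}{1} \right)} \right)} \right)} + A\right)^{2} = \left(\frac{1}{5 + \left(4 - -4\right)} + 0\right)^{2} = \left(\frac{1}{5 + \left(4 + 4\right)} + 0\right)^{2} = \left(\frac{1}{5 + 8} + 0\right)^{2} = \left(\frac{1}{13} + 0\right)^{2} = \left(\frac{1}{13}\right)^{2} = \frac{1}{169}$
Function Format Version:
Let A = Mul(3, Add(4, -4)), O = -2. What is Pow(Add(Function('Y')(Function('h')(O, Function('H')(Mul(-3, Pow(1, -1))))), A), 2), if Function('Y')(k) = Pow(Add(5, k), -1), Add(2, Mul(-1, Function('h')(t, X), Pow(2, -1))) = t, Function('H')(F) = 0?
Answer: Rational(1, 169) ≈ 0.0059172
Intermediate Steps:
Function('h')(t, X) = Add(4, Mul(-2, t))
A = 0 (A = Mul(3, 0) = 0)
Pow(Add(Function('Y')(Function('h')(O, Function('H')(Mul(-3, Pow(1, -1))))), A), 2) = Pow(Add(Pow(Add(5, Add(4, Mul(-2, -2))), -1), 0), 2) = Pow(Add(Pow(Add(5, Add(4, 4)), -1), 0), 2) = Pow(Add(Pow(Add(5, 8), -1), 0), 2) = Pow(Add(Pow(13, -1), 0), 2) = Pow(Add(Rational(1, 13), 0), 2) = Pow(Rational(1, 13), 2) = Rational(1, 169)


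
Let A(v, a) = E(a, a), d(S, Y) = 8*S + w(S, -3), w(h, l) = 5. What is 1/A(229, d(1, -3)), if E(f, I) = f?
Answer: 1/13 ≈ 0.076923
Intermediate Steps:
d(S, Y) = 5 + 8*S (d(S, Y) = 8*S + 5 = 5 + 8*S)
A(v, a) = a
1/A(229, d(1, -3)) = 1/(5 + 8*1) = 1/(5 + 8) = 1/13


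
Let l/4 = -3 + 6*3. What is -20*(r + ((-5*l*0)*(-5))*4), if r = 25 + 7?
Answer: -640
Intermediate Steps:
l = 60 (l = 4*(-3 + 6*3) = 4*(-3 + 18) = 4*15 = 60)
r = 32
-20*(r + ((-5*l*0)*(-5))*4) = -20*(32 + ((-5*60*0)*(-5))*4) = -20*(32 + (-300*0*(-5))*4) = -20*(32 + (0*(-5))*4) = -20*(32 + 0*4) = -20*(32 + 0) = -20*32 = -640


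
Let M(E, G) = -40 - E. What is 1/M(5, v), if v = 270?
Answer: -1/45 ≈ -0.022222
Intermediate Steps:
1/M(5, v) = 1/(-40 - 1*5) = 1/(-40 - 5) = 1/(-45) = -1/45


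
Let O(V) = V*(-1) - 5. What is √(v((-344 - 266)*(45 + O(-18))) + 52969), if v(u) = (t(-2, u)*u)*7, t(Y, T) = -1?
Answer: √300629 ≈ 548.30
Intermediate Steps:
O(V) = -5 - V (O(V) = -V - 5 = -5 - V)
v(u) = -7*u (v(u) = -u*7 = -7*u)
√(v((-344 - 266)*(45 + O(-18))) + 52969) = √(-7*(-344 - 266)*(45 + (-5 - 1*(-18))) + 52969) = √(-(-4270)*(45 + (-5 + 18)) + 52969) = √(-(-4270)*(45 + 13) + 52969) = √(-(-4270)*58 + 52969) = √(-7*(-35380) + 52969) = √(247660 + 52969) = √300629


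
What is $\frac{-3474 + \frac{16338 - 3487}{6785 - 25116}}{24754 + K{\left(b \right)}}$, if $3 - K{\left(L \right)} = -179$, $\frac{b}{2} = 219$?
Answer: $- \frac{63694745}{457101816} \approx -0.13934$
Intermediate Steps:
$b = 438$ ($b = 2 \cdot 219 = 438$)
$K{\left(L \right)} = 182$ ($K{\left(L \right)} = 3 - -179 = 3 + 179 = 182$)
$\frac{-3474 + \frac{16338 - 3487}{6785 - 25116}}{24754 + K{\left(b \right)}} = \frac{-3474 + \frac{16338 - 3487}{6785 - 25116}}{24754 + 182} = \frac{-3474 + \frac{12851}{-18331}}{24936} = \left(-3474 + 12851 \left(- \frac{1}{18331}\right)\right) \frac{1}{24936} = \left(-3474 - \frac{12851}{18331}\right) \frac{1}{24936} = \left(- \frac{63694745}{18331}\right) \frac{1}{24936} = - \frac{63694745}{457101816}$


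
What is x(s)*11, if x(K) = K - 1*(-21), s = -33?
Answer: -132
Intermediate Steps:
x(K) = 21 + K (x(K) = K + 21 = 21 + K)
x(s)*11 = (21 - 33)*11 = -12*11 = -132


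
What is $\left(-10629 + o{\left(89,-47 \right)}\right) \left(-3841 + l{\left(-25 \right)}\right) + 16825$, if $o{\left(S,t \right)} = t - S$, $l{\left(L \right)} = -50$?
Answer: $41903440$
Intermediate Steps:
$\left(-10629 + o{\left(89,-47 \right)}\right) \left(-3841 + l{\left(-25 \right)}\right) + 16825 = \left(-10629 - 136\right) \left(-3841 - 50\right) + 16825 = \left(-10629 - 136\right) \left(-3891\right) + 16825 = \left(-10765\right) \left(-3891\right) + 16825 = 41886615 + 16825 = 41903440$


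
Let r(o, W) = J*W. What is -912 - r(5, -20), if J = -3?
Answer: -972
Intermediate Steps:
r(o, W) = -3*W
-912 - r(5, -20) = -912 - (-3)*(-20) = -912 - 1*60 = -912 - 60 = -972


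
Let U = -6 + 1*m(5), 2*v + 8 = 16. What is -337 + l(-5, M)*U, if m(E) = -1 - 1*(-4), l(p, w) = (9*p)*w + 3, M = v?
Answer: 194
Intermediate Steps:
v = 4 (v = -4 + (1/2)*16 = -4 + 8 = 4)
M = 4
l(p, w) = 3 + 9*p*w (l(p, w) = 9*p*w + 3 = 3 + 9*p*w)
m(E) = 3 (m(E) = -1 + 4 = 3)
U = -3 (U = -6 + 1*3 = -6 + 3 = -3)
-337 + l(-5, M)*U = -337 + (3 + 9*(-5)*4)*(-3) = -337 + (3 - 180)*(-3) = -337 - 177*(-3) = -337 + 531 = 194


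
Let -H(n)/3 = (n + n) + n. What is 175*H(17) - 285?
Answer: -27060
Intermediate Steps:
H(n) = -9*n (H(n) = -3*((n + n) + n) = -3*(2*n + n) = -9*n)
175*H(17) - 285 = 175*(-9*17) - 285 = 175*(-153) - 285 = -26775 - 285 = -27060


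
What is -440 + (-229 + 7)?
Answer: -662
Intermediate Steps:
-440 + (-229 + 7) = -440 - 222 = -662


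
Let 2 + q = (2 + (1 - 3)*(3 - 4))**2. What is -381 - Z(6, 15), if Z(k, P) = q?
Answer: -395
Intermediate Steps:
q = 14 (q = -2 + (2 + (1 - 3)*(3 - 4))**2 = -2 + (2 - 2*(-1))**2 = -2 + (2 + 2)**2 = -2 + 4**2 = -2 + 16 = 14)
Z(k, P) = 14
-381 - Z(6, 15) = -381 - 1*14 = -381 - 14 = -395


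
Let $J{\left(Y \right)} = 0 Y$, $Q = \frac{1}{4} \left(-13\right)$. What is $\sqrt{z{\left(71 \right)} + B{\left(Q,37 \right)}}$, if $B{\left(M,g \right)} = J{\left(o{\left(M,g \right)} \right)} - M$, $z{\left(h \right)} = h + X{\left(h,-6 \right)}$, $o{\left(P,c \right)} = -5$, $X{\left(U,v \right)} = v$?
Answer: $\frac{\sqrt{273}}{2} \approx 8.2614$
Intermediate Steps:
$z{\left(h \right)} = -6 + h$ ($z{\left(h \right)} = h - 6 = -6 + h$)
$Q = - \frac{13}{4}$ ($Q = \frac{1}{4} \left(-13\right) = - \frac{13}{4} \approx -3.25$)
$J{\left(Y \right)} = 0$
$B{\left(M,g \right)} = - M$ ($B{\left(M,g \right)} = 0 - M = - M$)
$\sqrt{z{\left(71 \right)} + B{\left(Q,37 \right)}} = \sqrt{\left(-6 + 71\right) - - \frac{13}{4}} = \sqrt{65 + \frac{13}{4}} = \sqrt{\frac{273}{4}} = \frac{\sqrt{273}}{2}$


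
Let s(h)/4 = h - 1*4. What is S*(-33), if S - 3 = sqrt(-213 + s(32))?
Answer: -99 - 33*I*sqrt(101) ≈ -99.0 - 331.65*I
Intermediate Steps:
s(h) = -16 + 4*h (s(h) = 4*(h - 1*4) = 4*(h - 4) = 4*(-4 + h) = -16 + 4*h)
S = 3 + I*sqrt(101) (S = 3 + sqrt(-213 + (-16 + 4*32)) = 3 + sqrt(-213 + (-16 + 128)) = 3 + sqrt(-213 + 112) = 3 + sqrt(-101) = 3 + I*sqrt(101) ≈ 3.0 + 10.05*I)
S*(-33) = (3 + I*sqrt(101))*(-33) = -99 - 33*I*sqrt(101)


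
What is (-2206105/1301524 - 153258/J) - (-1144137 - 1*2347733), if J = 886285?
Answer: 4027943912140760683/1153521198340 ≈ 3.4919e+6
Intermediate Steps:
(-2206105/1301524 - 153258/J) - (-1144137 - 1*2347733) = (-2206105/1301524 - 153258/886285) - (-1144137 - 1*2347733) = (-2206105*1/1301524 - 153258*1/886285) - (-1144137 - 2347733) = (-2206105/1301524 - 153258/886285) - 1*(-3491870) = -2154706735117/1153521198340 + 3491870 = 4027943912140760683/1153521198340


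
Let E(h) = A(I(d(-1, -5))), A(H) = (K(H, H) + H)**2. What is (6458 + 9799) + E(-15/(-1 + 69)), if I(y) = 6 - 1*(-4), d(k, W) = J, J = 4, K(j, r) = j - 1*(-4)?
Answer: 16833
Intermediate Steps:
K(j, r) = 4 + j (K(j, r) = j + 4 = 4 + j)
d(k, W) = 4
I(y) = 10 (I(y) = 6 + 4 = 10)
A(H) = (4 + 2*H)**2 (A(H) = ((4 + H) + H)**2 = (4 + 2*H)**2)
E(h) = 576 (E(h) = 4*(2 + 10)**2 = 4*12**2 = 4*144 = 576)
(6458 + 9799) + E(-15/(-1 + 69)) = (6458 + 9799) + 576 = 16257 + 576 = 16833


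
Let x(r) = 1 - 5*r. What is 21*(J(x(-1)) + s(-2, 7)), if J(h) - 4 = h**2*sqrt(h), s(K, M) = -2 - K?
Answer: 84 + 756*sqrt(6) ≈ 1935.8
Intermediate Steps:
J(h) = 4 + h**(5/2) (J(h) = 4 + h**2*sqrt(h) = 4 + h**(5/2))
21*(J(x(-1)) + s(-2, 7)) = 21*((4 + (1 - 5*(-1))**(5/2)) + (-2 - 1*(-2))) = 21*((4 + (1 + 5)**(5/2)) + (-2 + 2)) = 21*((4 + 6**(5/2)) + 0) = 21*((4 + 36*sqrt(6)) + 0) = 21*(4 + 36*sqrt(6)) = 84 + 756*sqrt(6)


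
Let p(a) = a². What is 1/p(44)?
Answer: 1/1936 ≈ 0.00051653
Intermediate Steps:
1/p(44) = 1/(44²) = 1/1936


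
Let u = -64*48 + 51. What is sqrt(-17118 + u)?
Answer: 7*I*sqrt(411) ≈ 141.91*I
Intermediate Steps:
u = -3021 (u = -3072 + 51 = -3021)
sqrt(-17118 + u) = sqrt(-17118 - 3021) = sqrt(-20139) = 7*I*sqrt(411)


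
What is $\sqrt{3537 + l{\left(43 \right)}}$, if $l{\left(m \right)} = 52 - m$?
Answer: $3 \sqrt{394} \approx 59.548$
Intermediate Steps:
$\sqrt{3537 + l{\left(43 \right)}} = \sqrt{3537 + \left(52 - 43\right)} = \sqrt{3537 + 9} = \sqrt{3546} = 3 \sqrt{394}$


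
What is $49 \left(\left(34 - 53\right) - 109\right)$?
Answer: $-6272$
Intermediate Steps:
$49 \left(\left(34 - 53\right) - 109\right) = 49 \left(-19 - 109\right) = 49 \left(-128\right) = -6272$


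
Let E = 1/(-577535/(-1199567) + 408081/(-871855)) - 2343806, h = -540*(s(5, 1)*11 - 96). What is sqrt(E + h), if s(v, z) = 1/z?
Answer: I*sqrt(450778856549178839160576694)/14006276498 ≈ 1515.9*I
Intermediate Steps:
h = 45900 (h = -540*(11/1 - 96) = -540*(1*11 - 96) = -540*(11 - 96) = -540*(-85) = 45900)
E = -32826949045184603/14006276498 (E = 1/(-577535*(-1/1199567) + 408081*(-1/871855)) - 2343806 = 1/(577535/1199567 - 408081/871855) - 2343806 = 1/(14006276498/1045848486785) - 2343806 = 1045848486785/14006276498 - 2343806 = -32826949045184603/14006276498 ≈ -2.3437e+6)
sqrt(E + h) = sqrt(-32826949045184603/14006276498 + 45900) = sqrt(-32184060953926403/14006276498) = I*sqrt(450778856549178839160576694)/14006276498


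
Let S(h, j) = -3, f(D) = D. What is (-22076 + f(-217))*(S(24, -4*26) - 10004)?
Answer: 223086051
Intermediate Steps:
(-22076 + f(-217))*(S(24, -4*26) - 10004) = (-22076 - 217)*(-3 - 10004) = -22293*(-10007) = 223086051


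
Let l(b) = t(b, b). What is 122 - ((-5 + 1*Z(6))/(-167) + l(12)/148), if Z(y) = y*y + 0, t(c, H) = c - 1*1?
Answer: 3018103/24716 ≈ 122.11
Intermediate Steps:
t(c, H) = -1 + c (t(c, H) = c - 1 = -1 + c)
Z(y) = y² (Z(y) = y² + 0 = y²)
l(b) = -1 + b
122 - ((-5 + 1*Z(6))/(-167) + l(12)/148) = 122 - ((-5 + 1*6²)/(-167) + (-1 + 12)/148) = 122 - ((-5 + 1*36)*(-1/167) + 11*(1/148)) = 122 - ((-5 + 36)*(-1/167) + 11/148) = 122 - (31*(-1/167) + 11/148) = 122 - (-31/167 + 11/148) = 122 - 1*(-2751/24716) = 122 + 2751/24716 = 3018103/24716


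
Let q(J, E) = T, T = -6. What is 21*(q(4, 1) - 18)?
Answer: -504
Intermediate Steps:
q(J, E) = -6
21*(q(4, 1) - 18) = 21*(-6 - 18) = 21*(-24) = -504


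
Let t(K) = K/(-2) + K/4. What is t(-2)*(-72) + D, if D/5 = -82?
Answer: -446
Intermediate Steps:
D = -410 (D = 5*(-82) = -410)
t(K) = -K/4 (t(K) = K*(-½) + K*(¼) = -K/2 + K/4 = -K/4)
t(-2)*(-72) + D = -¼*(-2)*(-72) - 410 = (½)*(-72) - 410 = -36 - 410 = -446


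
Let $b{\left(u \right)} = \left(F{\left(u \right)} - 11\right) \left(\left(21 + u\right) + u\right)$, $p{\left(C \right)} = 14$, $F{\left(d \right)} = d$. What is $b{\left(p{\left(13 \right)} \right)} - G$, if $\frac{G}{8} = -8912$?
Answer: $71443$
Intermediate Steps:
$G = -71296$ ($G = 8 \left(-8912\right) = -71296$)
$b{\left(u \right)} = \left(-11 + u\right) \left(21 + 2 u\right)$ ($b{\left(u \right)} = \left(u - 11\right) \left(\left(21 + u\right) + u\right) = \left(-11 + u\right) \left(21 + 2 u\right)$)
$b{\left(p{\left(13 \right)} \right)} - G = \left(-231 - 14 + 2 \cdot 14^{2}\right) - -71296 = \left(-231 - 14 + 2 \cdot 196\right) + 71296 = \left(-231 - 14 + 392\right) + 71296 = 147 + 71296 = 71443$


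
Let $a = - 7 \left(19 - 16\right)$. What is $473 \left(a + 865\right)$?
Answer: $399212$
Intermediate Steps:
$a = -21$ ($a = \left(-7\right) 3 = -21$)
$473 \left(a + 865\right) = 473 \left(-21 + 865\right) = 473 \cdot 844 = 399212$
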